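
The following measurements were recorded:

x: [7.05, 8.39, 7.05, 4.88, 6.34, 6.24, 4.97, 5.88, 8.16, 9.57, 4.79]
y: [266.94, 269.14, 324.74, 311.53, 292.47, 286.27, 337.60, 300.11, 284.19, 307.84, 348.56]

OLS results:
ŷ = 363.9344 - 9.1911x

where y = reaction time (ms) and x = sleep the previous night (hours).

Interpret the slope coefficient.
For each additional hour of sleep, predicted reaction time decreases by approximately 9.1911 ms.

β₁ = -9.1911 is the change in predicted reaction time (ms) per additional hour of sleep.

Interpretation:
- Sleep up by 1 hour → predicted reaction time decreases by 9.1911 ms
- This is a linear approximation: the same per-unit change is assumed across the whole observed x range
- The sign (−) gives the direction; the magnitude 9.1911 gives the size of the effect per hour

The intercept β₀ = 363.9344 is the predicted reaction time when sleep = 0; since the smallest observed x is 4.79, this is an extrapolation and mainly anchors the line.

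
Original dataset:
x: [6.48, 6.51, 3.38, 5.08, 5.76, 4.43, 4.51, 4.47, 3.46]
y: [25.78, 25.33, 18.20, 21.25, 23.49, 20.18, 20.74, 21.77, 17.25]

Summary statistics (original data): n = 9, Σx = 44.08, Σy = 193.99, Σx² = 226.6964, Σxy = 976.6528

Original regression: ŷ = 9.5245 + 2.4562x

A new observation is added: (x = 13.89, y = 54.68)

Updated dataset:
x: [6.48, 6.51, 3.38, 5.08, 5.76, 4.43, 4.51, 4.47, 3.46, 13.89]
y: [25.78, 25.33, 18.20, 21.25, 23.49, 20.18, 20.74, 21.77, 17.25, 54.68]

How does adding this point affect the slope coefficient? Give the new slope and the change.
Adding the point moves β₁ from 2.4562 to 3.5251, i.e. it increases by 1.0689 (+43.5%).

The new point has HIGH LEVERAGE: x = 13.89 is far from the original mean x̄ = 44.08/9 ≈ 4.90 (original range [3.38, 6.51]).

Step 1: Update the sums with the new point (n goes from 9 to 10)
Σx  = 44.08 + 13.89 = 57.97
Σy  = 193.99 + 54.68 = 248.67
Σx² = 226.6964 + 13.89² = 226.6964 + 192.9321 = 419.6285
Σxy = 976.6528 + 13.89×54.68 = 976.6528 + 759.5052 = 1736.1580

Step 2: Recompute the slope with b₁ = (nΣxy − ΣxΣy) / (nΣx² − (Σx)²)
Numerator   = 10×1736.1580 − 57.97×248.67 = 17361.5800 − 14415.3999 = 2946.1801
Denominator = 10×419.6285 − 57.97² = 4196.2850 − 3360.5209 = 835.7641
b₁(new) = 2946.1801 / 835.7641 = 3.5251

(Same formula on the original sums: (9×976.6528 − 44.08×193.99) / (9×226.6964 − 44.08²) = 238.7960 / 97.2212 = 2.4562, matching the given fit.)

Step 3: Change in slope
Δβ₁ = 3.5251 − 2.4562 = +1.0689
Relative change = +1.0689 / 2.4562 × 100% = +43.5%
→ the slope increases when the point is added.

A high-leverage point only changes the slope if it is off the original line; here y = 54.68 is above the original trend, so the slope increases.
In practice: examine leverage (hᵢ) and Cook's distance rather than deleting it automatically; refit with and without it and report both if conclusions differ.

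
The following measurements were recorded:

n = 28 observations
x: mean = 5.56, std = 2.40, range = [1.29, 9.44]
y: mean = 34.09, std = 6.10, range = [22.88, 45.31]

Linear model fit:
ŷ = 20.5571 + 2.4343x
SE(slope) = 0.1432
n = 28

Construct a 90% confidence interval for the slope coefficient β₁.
The 90% CI for β₁ is (2.1901, 2.6785)

Confidence interval for the slope:

The 90% CI for β₁ is: β̂₁ ± t*(α/2, n-2) × SE(β̂₁)

Step 1: Find critical t-value
- Confidence level = 0.9
- Degrees of freedom = n - 2 = 28 - 2 = 26
- t*(α/2, 26) = 1.7056

Step 2: Calculate margin of error
Margin = 1.7056 × 0.1432 = 0.2442

Step 3: Construct interval
CI = 2.4343 ± 0.2442
CI = (2.1901, 2.6785)

Interpretation: each one-unit increase in x is associated with a change in mean y of between 2.1901 and 2.6785, with 90% confidence.
The interval does not include 0, suggesting a significant linear relationship.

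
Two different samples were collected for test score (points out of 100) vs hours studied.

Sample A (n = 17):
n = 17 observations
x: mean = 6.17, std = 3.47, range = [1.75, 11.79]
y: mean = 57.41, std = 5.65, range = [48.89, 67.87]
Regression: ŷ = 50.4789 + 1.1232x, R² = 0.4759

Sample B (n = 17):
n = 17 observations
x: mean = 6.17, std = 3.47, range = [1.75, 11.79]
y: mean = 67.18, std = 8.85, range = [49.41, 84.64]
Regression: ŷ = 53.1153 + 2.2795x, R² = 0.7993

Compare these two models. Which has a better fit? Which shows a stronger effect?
Model B has the better fit (R² = 0.7993 vs 0.4759). Model B shows the stronger effect (|β₁| = 2.2795 vs 1.1232).

Model Comparison:

Goodness of fit (R²):
- Model A: R² = 0.4759 → 47.59% of variance in test score explained
- Model B: R² = 0.7993 → 79.93% of variance in test score explained
- 0.7993 > 0.4759 → Model B has the better fit

Strength of effect — compare |β₁|:
- Model A: β₁ = 1.1232 → predicted test score rises 1.1232 points per additional hour of study time
- Model B: β₁ = 2.2795 → predicted test score rises 2.2795 points per additional hour of study time
- |1.1232| < |2.2795| → Model B shows the stronger marginal effect

Note: R² measures how tightly points cluster around the line; β₁ measures how steep the line is — they answer different questions.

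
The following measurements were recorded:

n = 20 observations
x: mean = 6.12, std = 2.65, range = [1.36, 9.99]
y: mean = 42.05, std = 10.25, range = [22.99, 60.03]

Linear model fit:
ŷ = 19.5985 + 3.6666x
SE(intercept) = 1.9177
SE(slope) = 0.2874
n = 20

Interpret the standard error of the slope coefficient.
SE(β̂₁) = 0.2874 is the estimated standard deviation of the slope estimate across repeated samples; relative to β̂₁ = 3.6666 that is 7.8%, a precise estimate.

What SE measures:
- The standard error quantifies the sampling variability of the coefficient estimate
- It is the estimated standard deviation of β̂₁ across hypothetical repeated samples of the same size
- Smaller SE → more precise estimate

Relative precision:
- SE / |β̂₁| = 0.2874 / 3.6666 = 7.8%
- Rule of thumb (under 20%: precise; 20% to under 50%: moderately precise; 50% or more: imprecise) → precise

Link to interval estimation: a confidence interval for β₁ is β̂₁ ± t* × 0.2874, so SE sets the half-width per unit of t*.

What drives SE(β̂₁): more residual scatter → larger SE; larger n (here n = 20) → smaller SE.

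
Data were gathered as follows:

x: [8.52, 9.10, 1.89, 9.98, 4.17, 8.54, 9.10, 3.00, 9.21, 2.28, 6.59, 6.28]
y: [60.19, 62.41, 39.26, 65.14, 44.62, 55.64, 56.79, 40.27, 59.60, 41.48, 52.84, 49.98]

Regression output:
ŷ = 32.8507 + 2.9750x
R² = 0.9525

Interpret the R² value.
About 95.25% of the variability in y is accounted for by the regression on x (R² = 0.9525) — a strong linear fit.

R² (coefficient of determination) measures the proportion of variance in y explained by the regression model.

Here R² = 0.9525:
- Explained: 95.25% of the variation in y
- Unexplained (residual): 100% − 95.25% = 4.75%
- Rule of thumb (below 0.3 weak; 0.3 to below 0.7 moderate; 0.7 and above strong) → strong

Note: R² never decreases when predictors are added, so it should not be used alone to compare models of different size.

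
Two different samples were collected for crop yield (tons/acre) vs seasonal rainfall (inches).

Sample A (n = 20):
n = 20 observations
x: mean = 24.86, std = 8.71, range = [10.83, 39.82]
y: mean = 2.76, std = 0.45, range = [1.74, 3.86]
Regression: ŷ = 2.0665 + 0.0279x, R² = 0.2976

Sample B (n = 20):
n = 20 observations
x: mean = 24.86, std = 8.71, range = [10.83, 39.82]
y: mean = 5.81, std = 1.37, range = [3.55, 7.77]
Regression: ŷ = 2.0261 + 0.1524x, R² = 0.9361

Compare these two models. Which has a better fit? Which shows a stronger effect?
Model B has the better fit (R² = 0.9361 vs 0.2976). Model B shows the stronger effect (|β₁| = 0.1524 vs 0.0279).

Model Comparison:

Goodness of fit (R²):
- Model A: R² = 0.2976 → 29.76% of variance in crop yield explained
- Model B: R² = 0.9361 → 93.61% of variance in crop yield explained
- 0.9361 > 0.2976 → Model B has the better fit

Effect size (slope magnitude):
- Model A: β₁ = 0.0279 → predicted crop yield rises 0.0279 tons/acre per additional inch of rainfall
- Model B: β₁ = 0.1524 → predicted crop yield rises 0.1524 tons/acre per additional inch of rainfall
- |0.0279| < |0.1524| → Model B shows the stronger marginal effect

Note: R² measures how tightly points cluster around the line; β₁ measures how steep the line is — they answer different questions.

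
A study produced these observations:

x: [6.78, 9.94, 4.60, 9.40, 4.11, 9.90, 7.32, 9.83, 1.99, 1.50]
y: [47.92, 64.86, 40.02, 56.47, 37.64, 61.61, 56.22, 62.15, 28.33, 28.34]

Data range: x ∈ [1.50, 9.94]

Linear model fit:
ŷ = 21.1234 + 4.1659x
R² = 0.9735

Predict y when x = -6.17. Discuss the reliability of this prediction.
The equation gives ŷ = -4.5802; however x = -6.17 is 7.67 units below the observed range, so this extrapolated value should not be trusted.

Prediction calculation:
ŷ = 21.1234 + 4.1659 × (-6.17)
ŷ = -4.5802

Reliability:
- Data range: x ∈ [1.50, 9.94]
- Prediction point: x = -6.17 is 7.67 units below the observed range → this is EXTRAPOLATION, not interpolation

Why that matters here:
- There are no observations near this x to validate the fitted line there
- R² describes fit only over the sampled x values; it says nothing about behaviour beyond them

Report the number if required, but flag clearly that it is an extrapolation.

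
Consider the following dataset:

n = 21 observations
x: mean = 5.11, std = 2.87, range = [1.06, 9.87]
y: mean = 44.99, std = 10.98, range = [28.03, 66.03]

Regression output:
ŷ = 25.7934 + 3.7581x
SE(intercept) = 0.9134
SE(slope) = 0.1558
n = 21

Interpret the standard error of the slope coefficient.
The slope 3.7581 is pinned down to within about ±0.1558 (one SE) by these data — relative uncertainty 4.1%, i.e. precise.

SE(β̂₁) = s / √Sxx, where s is the residual standard deviation and Sxx = Σ(x − x̄)². It is the yardstick for how far β̂₁ = 3.7581 could plausibly be from the true slope.

Relative precision:
- SE / |β̂₁| = 0.1558 / 3.7581 = 4.1%
- Rule of thumb (under 20%: precise; 20% to under 50%: moderately precise; 50% or more: imprecise) → precise

Link to the t-test: t = β̂₁ / SE(β̂₁) = 3.7581 / 0.1558 = 24.1213, the statistic for H₀: β₁ = 0.

What drives SE(β̂₁): larger n (here n = 21) → smaller SE; more residual scatter → larger SE.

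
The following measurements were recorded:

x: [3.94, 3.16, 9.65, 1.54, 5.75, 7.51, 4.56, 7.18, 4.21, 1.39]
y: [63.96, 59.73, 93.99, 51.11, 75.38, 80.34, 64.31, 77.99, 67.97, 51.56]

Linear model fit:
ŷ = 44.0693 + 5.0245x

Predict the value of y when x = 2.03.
ŷ = 54.2690

To predict y for x = 2.03, substitute into the regression equation:

ŷ = 44.0693 + 5.0245 × 2.03
ŷ = 44.0693 + 10.1997
ŷ = 54.2690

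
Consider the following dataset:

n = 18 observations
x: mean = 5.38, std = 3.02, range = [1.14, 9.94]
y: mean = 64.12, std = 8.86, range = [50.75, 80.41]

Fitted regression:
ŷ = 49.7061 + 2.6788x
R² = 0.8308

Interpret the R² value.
R² = 0.8308 means 83.08% of the variation in y is explained by the linear relationship with x. This indicates a strong fit.

R² (coefficient of determination) measures the proportion of variance in y explained by the regression model.

Here R² = 0.8308:
- Explained: 83.08% of the variation in y
- Unexplained (residual): 100% − 83.08% = 16.92%
- Rule of thumb (below 0.3 weak; 0.3 to below 0.7 moderate; 0.7 and above strong) → strong

Note: R² never decreases when predictors are added, so it should not be used alone to compare models of different size.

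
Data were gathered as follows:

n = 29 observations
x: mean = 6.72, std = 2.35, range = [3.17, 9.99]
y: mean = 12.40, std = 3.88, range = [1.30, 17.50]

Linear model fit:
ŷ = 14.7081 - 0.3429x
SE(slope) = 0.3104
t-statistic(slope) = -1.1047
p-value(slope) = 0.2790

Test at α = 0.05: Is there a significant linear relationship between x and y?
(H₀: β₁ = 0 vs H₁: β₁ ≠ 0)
Fail to reject H₀: p-value = 0.2790 ≥ α = 0.05. The linear relationship is not significant at the 5% level.

Hypothesis test for the slope coefficient:

H₀: β₁ = 0 (no linear relationship)
H₁: β₁ ≠ 0 (linear relationship exists)

Test statistic: t = β̂₁ / SE(β̂₁) = -0.3429 / 0.3104 = -1.1047

The p-value (0.2790) is the probability, under H₀, of a t-statistic at least as extreme as |t| = 1.1047 (two-sided, df = n − 2 = 27).

Decision rule: reject H₀ if p-value < α.
p-value = 0.2790 ≥ α = 0.05 → fail to reject H₀.

There is not sufficient evidence at the 5% significance level to conclude that a linear relationship exists between x and y.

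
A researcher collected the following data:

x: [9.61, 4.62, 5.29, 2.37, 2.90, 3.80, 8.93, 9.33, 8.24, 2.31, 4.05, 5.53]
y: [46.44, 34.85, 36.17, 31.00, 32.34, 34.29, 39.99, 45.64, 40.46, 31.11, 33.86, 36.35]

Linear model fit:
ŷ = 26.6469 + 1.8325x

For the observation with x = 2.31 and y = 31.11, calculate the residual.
Residual = 0.2300

The residual is the difference between the actual value and the predicted value:

Residual = y - ŷ

Step 1: Calculate predicted value
ŷ = 26.6469 + 1.8325 × 2.31
ŷ = 30.8800

Step 2: Calculate residual
Residual = 31.11 - 30.8800
Residual = 0.2300

Sign check: y > ŷ, so the point is above the line and the fit underestimates here.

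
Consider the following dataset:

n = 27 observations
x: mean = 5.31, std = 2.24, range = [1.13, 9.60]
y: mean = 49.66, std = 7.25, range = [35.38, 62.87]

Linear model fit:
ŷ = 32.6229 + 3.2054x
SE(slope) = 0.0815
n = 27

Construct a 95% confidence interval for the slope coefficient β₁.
The 95% CI for β₁ is (3.0376, 3.3732)

Confidence interval for the slope:

The 95% CI for β₁ is: β̂₁ ± t*(α/2, n-2) × SE(β̂₁)

Step 1: Find critical t-value
- Confidence level = 0.95
- Degrees of freedom = n - 2 = 27 - 2 = 25
- t*(α/2, 25) = 2.0595

Step 2: Calculate margin of error
Margin = 2.0595 × 0.0815 = 0.1678

Step 3: Construct interval
CI = 3.2054 ± 0.1678
CI = (3.0376, 3.3732)

Interpretation: each one-unit increase in x is associated with a change in mean y of between 3.0376 and 3.3732, with 95% confidence.
Both endpoints are positive, so the data support a genuinely positive slope at this confidence level.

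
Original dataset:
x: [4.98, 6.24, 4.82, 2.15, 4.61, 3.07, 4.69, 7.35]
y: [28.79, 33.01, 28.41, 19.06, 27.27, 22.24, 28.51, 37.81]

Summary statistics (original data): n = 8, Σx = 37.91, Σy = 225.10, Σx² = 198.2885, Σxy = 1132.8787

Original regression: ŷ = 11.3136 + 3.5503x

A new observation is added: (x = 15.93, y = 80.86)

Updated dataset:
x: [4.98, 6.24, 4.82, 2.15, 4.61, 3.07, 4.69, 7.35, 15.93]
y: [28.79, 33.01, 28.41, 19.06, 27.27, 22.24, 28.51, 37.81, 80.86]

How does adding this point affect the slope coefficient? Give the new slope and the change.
The slope changes from 3.5503 to 4.5446 (change of +0.9943, or +28.0%).

x = 15.93 lies well outside the original x-range [2.15, 7.35] (x̄ ≈ 4.74), so this observation has high leverage and can move the slope substantially.

Step 1: Update the sums with the new point (n goes from 8 to 9)
Σx  = 37.91 + 15.93 = 53.84
Σy  = 225.10 + 80.86 = 305.96
Σx² = 198.2885 + 15.93² = 198.2885 + 253.7649 = 452.0534
Σxy = 1132.8787 + 15.93×80.86 = 1132.8787 + 1288.0998 = 2420.9785

Step 2: Recompute the slope with b₁ = (nΣxy − ΣxΣy) / (nΣx² − (Σx)²)
Numerator   = 9×2420.9785 − 53.84×305.96 = 21788.8065 − 16472.8864 = 5315.9201
Denominator = 9×452.0534 − 53.84² = 4068.4806 − 2898.7456 = 1169.7350
b₁(new) = 5315.9201 / 1169.7350 = 4.5446

(Same formula on the original sums: (8×1132.8787 − 37.91×225.10) / (8×198.2885 − 37.91²) = 529.4886 / 149.1399 = 3.5503, matching the given fit.)

Step 3: Change in slope
Δβ₁ = 4.5446 − 3.5503 = +0.9943
Relative change = +0.9943 / 3.5503 × 100% = +28.0%
→ the slope increases when the point is added.

Because the point sits above the extension of the original line at a high-leverage x, it tilts the fit up.
In practice: refit with and without it and report both if conclusions differ.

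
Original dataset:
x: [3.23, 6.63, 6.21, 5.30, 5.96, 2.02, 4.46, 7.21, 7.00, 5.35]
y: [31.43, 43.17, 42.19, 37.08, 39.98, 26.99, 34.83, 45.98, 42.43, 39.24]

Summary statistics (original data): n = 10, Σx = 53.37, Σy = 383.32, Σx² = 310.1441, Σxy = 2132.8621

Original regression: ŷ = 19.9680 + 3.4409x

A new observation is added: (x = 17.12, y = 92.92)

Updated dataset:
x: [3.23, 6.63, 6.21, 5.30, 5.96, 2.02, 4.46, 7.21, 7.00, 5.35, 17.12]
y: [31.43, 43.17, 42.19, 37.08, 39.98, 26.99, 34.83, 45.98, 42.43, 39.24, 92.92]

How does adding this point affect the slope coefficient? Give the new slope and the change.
Adding the point moves β₁ from 3.4409 to 4.4337, i.e. it increases by 0.9928 (+28.9%).

The new point has HIGH LEVERAGE: x = 17.12 is far from the original mean x̄ = 53.37/10 ≈ 5.34 (original range [2.02, 7.21]).

Step 1: Update the sums with the new point (n goes from 10 to 11)
Σx  = 53.37 + 17.12 = 70.49
Σy  = 383.32 + 92.92 = 476.24
Σx² = 310.1441 + 17.12² = 310.1441 + 293.0944 = 603.2385
Σxy = 2132.8621 + 17.12×92.92 = 2132.8621 + 1590.7904 = 3723.6525

Step 2: Recompute the slope with b₁ = (nΣxy − ΣxΣy) / (nΣx² − (Σx)²)
Numerator   = 11×3723.6525 − 70.49×476.24 = 40960.1775 − 33570.1576 = 7390.0199
Denominator = 11×603.2385 − 70.49² = 6635.6235 − 4968.8401 = 1666.7834
b₁(new) = 7390.0199 / 1666.7834 = 4.4337

(Same formula on the original sums: (10×2132.8621 − 53.37×383.32) / (10×310.1441 − 53.37²) = 870.8326 / 253.0841 = 3.4409, matching the given fit.)

Step 3: Change in slope
Δβ₁ = 4.4337 − 3.4409 = +0.9928
Relative change = +0.9928 / 3.4409 × 100% = +28.9%
→ the slope increases when the point is added.

A high-leverage point only changes the slope if it is off the original line; here y = 92.92 is above the original trend, so the slope increases.
In practice: check such a point for data-entry or measurement error.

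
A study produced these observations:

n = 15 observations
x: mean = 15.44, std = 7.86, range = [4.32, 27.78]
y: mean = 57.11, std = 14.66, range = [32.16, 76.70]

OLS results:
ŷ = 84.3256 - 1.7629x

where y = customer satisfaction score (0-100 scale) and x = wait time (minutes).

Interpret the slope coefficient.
An increase of one minute in wait time is associated with a 1.7629 points decrease in predicted satisfaction score.

β₁ = -1.7629 is the change in predicted satisfaction score (points) per additional minute of wait time.

Interpretation:
- Wait time up by 1 minute → predicted satisfaction score decreases by 1.7629 points
- The effect is assumed constant over the observed range of x (linearity)

The intercept β₀ = 84.3256 is the predicted satisfaction score when wait time = 0; since the smallest observed x is 4.32, this is an extrapolation and mainly anchors the line.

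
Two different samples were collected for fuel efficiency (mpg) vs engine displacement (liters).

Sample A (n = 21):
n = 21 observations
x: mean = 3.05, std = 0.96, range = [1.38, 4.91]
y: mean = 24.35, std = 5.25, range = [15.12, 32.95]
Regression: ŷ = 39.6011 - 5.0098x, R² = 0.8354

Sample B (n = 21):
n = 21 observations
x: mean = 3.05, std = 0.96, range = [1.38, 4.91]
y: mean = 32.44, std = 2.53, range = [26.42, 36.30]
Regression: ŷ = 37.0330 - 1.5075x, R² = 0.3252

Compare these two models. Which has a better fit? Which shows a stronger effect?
Model A has the better fit (R² = 0.8354 vs 0.3252). Model A shows the stronger effect (|β₁| = 5.0098 vs 1.5075).

Model Comparison:

Goodness of fit (R²):
- Model A: R² = 0.8354 → 83.54% of variance in fuel efficiency explained
- Model B: R² = 0.3252 → 32.52% of variance in fuel efficiency explained
- 0.8354 > 0.3252 → Model A has the better fit

Strength of effect — compare |β₁|:
- Model A: β₁ = -5.0098 → predicted fuel efficiency falls 5.0098 mpg per additional liter of engine displacement
- Model B: β₁ = -1.5075 → predicted fuel efficiency falls 1.5075 mpg per additional liter of engine displacement
- |-5.0098| > |-1.5075| → Model A shows the stronger marginal effect

Note: A steeper slope doesn't make a better model if the scatter around the line is large.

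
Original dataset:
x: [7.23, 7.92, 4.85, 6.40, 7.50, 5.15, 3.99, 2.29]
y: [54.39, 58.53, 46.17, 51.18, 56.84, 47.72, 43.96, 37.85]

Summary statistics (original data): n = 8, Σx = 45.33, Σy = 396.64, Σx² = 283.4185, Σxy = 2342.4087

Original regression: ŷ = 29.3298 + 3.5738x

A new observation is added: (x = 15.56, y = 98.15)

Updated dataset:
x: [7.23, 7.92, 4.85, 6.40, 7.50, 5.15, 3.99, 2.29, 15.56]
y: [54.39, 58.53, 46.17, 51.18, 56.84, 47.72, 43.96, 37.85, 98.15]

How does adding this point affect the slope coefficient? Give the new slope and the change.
Adding the point moves β₁ from 3.5738 to 4.5968, i.e. it increases by 1.0230 (+28.6%).

x = 15.56 lies well outside the original x-range [2.29, 7.92] (x̄ ≈ 5.67), so this observation has high leverage and can move the slope substantially.

Step 1: Update the sums with the new point (n goes from 8 to 9)
Σx  = 45.33 + 15.56 = 60.89
Σy  = 396.64 + 98.15 = 494.79
Σx² = 283.4185 + 15.56² = 283.4185 + 242.1136 = 525.5321
Σxy = 2342.4087 + 15.56×98.15 = 2342.4087 + 1527.2140 = 3869.6227

Step 2: Recompute the slope with b₁ = (nΣxy − ΣxΣy) / (nΣx² − (Σx)²)
Numerator   = 9×3869.6227 − 60.89×494.79 = 34826.6043 − 30127.7631 = 4698.8412
Denominator = 9×525.5321 − 60.89² = 4729.7889 − 3707.5921 = 1022.1968
b₁(new) = 4698.8412 / 1022.1968 = 4.5968

(Same formula on the original sums: (8×2342.4087 − 45.33×396.64) / (8×283.4185 − 45.33²) = 759.5784 / 212.5391 = 3.5738, matching the given fit.)

Step 3: Change in slope
Δβ₁ = 4.5968 − 3.5738 = +1.0230
Relative change = +1.0230 / 3.5738 × 100% = +28.6%
→ the slope increases when the point is added.

A high-leverage point only changes the slope if it is off the original line; here y = 98.15 is above the original trend, so the slope increases.
In practice: investigate whether it comes from the same population as the rest of the sample; examine leverage (hᵢ) and Cook's distance rather than deleting it automatically.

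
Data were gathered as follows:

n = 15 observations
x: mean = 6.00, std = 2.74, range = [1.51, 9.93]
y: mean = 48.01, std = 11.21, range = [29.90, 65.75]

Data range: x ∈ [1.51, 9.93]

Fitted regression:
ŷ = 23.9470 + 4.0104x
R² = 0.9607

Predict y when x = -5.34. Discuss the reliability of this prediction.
ŷ = 2.5315 (extrapolation — x = -5.34 lies outside [1.51, 9.93], so reliability is low).

Prediction calculation:
ŷ = 23.9470 + 4.0104 × (-5.34)
ŷ = 2.5315

Reliability:
- Data range: x ∈ [1.51, 9.93]
- Prediction point: x = -5.34 is 6.85 units below the observed range → this is EXTRAPOLATION, not interpolation

Why that matters here:
- There are no observations near this x to validate the fitted line there
- R² describes fit only over the sampled x values; it says nothing about behaviour beyond them
- The standard error of prediction grows with (x − x̄)², and x = -5.34 is far from x̄ = 6.00

Report the number if required, but flag clearly that it is an extrapolation.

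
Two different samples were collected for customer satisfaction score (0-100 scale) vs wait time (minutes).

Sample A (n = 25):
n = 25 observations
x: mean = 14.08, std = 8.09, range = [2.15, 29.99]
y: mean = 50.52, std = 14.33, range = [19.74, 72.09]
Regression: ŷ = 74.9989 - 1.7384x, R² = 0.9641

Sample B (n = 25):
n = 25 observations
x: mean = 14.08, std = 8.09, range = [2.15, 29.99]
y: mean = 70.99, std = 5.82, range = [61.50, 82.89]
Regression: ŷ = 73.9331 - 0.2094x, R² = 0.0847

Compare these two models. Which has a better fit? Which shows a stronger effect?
Model A has the better fit (R² = 0.9641 vs 0.0847). Model A shows the stronger effect (|β₁| = 1.7384 vs 0.2094).

Model Comparison:

Fit — compare R²:
- Model A: R² = 0.9641 → 96.41% of variance in satisfaction score explained
- Model B: R² = 0.0847 → 8.47% of variance in satisfaction score explained
- 0.9641 > 0.0847 → Model A has the better fit

Effect size (slope magnitude):
- Model A: β₁ = -1.7384 → predicted satisfaction score falls 1.7384 points per additional minute of wait time
- Model B: β₁ = -0.2094 → predicted satisfaction score falls 0.2094 points per additional minute of wait time
- |-1.7384| > |-0.2094| → Model A shows the stronger marginal effect

Note: The two samples could reflect different populations, time periods, or measurement quality.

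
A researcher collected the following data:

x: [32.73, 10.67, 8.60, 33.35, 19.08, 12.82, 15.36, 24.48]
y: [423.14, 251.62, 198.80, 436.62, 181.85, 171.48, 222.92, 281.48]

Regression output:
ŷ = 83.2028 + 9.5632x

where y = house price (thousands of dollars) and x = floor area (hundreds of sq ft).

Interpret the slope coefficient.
An increase of one hundred sq ft in floor area is associated with a 9.5632 thousand dollars increase in predicted house price.

β₁ = 9.5632 is the change in predicted house price (thousand dollars) per additional hundred sq ft of floor area.

Interpretation:
- Floor area up by 1 hundred sq ft → predicted house price increases by 9.5632 thousand dollars
- The effect is assumed constant over the observed range of x (linearity)

(β₀ = 83.2028 is the fitted value at x = 0 and is not part of the slope interpretation.)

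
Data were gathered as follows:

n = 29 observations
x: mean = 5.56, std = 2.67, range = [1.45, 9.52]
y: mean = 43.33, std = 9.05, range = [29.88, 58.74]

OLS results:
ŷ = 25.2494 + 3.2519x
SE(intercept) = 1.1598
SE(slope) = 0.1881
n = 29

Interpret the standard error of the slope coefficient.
SE(β̂₁) = 0.1881 is the estimated standard deviation of the slope estimate across repeated samples; relative to β̂₁ = 3.2519 that is 5.8%, a precise estimate.

SE(β̂₁) = 0.1881 says: if we drew many samples of n = 29 from the same population and refit each time, the fitted slopes would scatter with a standard deviation of roughly 0.1881 around the true β₁.

Relative precision:
- SE / |β̂₁| = 0.1881 / 3.2519 = 5.8%
- Rule of thumb (under 20%: precise; 20% to under 50%: moderately precise; 50% or more: imprecise) → precise

Rough 95% range (±2 SE): 3.2519 ± 0.3762 → (2.8757, 3.6281).

What drives SE(β̂₁): larger n (here n = 29) → smaller SE; more residual scatter → larger SE; wider spread of x values → smaller SE.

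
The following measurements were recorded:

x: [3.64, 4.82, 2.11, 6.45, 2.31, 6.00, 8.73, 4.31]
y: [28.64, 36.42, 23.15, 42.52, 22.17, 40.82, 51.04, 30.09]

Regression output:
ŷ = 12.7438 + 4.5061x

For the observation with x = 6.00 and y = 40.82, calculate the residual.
Residual = 1.0396

The residual is the difference between the actual value and the predicted value:

Residual = y - ŷ

Step 1: Calculate predicted value
ŷ = 12.7438 + 4.5061 × 6.00
ŷ = 39.7804

Step 2: Calculate residual
Residual = 40.82 - 39.7804
Residual = 1.0396

Interpretation: the model underestimates the actual value by 1.0396 at this point (positive residual → observation lies above the fitted line).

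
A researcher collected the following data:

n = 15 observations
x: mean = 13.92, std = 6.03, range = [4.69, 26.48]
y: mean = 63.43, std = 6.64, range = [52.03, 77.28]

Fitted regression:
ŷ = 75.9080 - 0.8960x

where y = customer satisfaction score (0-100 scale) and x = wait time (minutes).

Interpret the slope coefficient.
An increase of one minute in wait time is associated with a 0.8960 points decrease in predicted satisfaction score.

The slope β₁ = -0.8960 gives the rate at which the fitted satisfaction score changes with wait time.

Interpretation:
- Wait time up by 1 minute → predicted satisfaction score decreases by 0.8960 points
- The effect is assumed constant over the observed range of x (linearity)

(β₀ = 75.9080 is the fitted value at x = 0 and is not part of the slope interpretation.)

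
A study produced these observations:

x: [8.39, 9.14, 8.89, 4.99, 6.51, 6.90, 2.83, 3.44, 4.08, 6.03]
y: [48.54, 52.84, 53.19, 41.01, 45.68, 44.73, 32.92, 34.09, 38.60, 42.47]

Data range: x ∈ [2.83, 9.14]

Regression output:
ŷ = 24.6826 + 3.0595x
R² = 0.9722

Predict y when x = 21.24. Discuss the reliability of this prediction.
ŷ = 89.6664, but this is extrapolation (above the data range [2.83, 9.14]) and may be unreliable.

Prediction calculation:
ŷ = 24.6826 + 3.0595 × 21.24
ŷ = 89.6664

Reliability:
- Data range: x ∈ [2.83, 9.14]
- Prediction point: x = 21.24 is 12.10 units above the observed range → this is EXTRAPOLATION, not interpolation

Why that matters here:
- R² describes fit only over the sampled x values; it says nothing about behaviour beyond them
- The linear relationship may not hold outside the observed range

Report the number if required, but flag clearly that it is an extrapolation.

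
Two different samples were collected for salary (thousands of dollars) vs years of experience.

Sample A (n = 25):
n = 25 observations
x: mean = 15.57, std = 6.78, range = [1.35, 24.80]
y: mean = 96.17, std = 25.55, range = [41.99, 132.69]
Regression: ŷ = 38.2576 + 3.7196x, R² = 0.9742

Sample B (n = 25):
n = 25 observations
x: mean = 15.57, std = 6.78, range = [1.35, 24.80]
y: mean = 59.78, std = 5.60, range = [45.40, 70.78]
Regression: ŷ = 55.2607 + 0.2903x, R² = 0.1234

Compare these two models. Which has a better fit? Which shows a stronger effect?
Model A has the better fit (R² = 0.9742 vs 0.1234). Model A shows the stronger effect (|β₁| = 3.7196 vs 0.2903).

Model Comparison:

Fit — compare R²:
- Model A: R² = 0.9742 → 97.42% of variance in salary explained
- Model B: R² = 0.1234 → 12.34% of variance in salary explained
- 0.9742 > 0.1234 → Model A has the better fit

Which has the larger per-year effect? (|β₁|)
- Model A: β₁ = 3.7196 → predicted salary rises 3.7196 thousand dollars per additional year of experience
- Model B: β₁ = 0.2903 → predicted salary rises 0.2903 thousand dollars per additional year of experience
- |3.7196| > |0.2903| → Model A shows the stronger marginal effect

Note: A steeper slope doesn't make a better model if the scatter around the line is large.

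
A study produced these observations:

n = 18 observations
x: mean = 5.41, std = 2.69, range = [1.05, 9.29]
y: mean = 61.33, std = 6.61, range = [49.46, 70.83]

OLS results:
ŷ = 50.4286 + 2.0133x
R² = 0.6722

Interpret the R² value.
The model explains 67.22% of the variance in y (R² = 0.6722), leaving 32.78% unexplained; the fit is moderate.

The coefficient of determination R² is the fraction of the total variation in y that the fitted line accounts for.

Here R² = 0.6722:
- Explained: 67.22% of the variation in y
- Unexplained (residual): 100% − 67.22% = 32.78%
- Rule of thumb (below 0.3 weak; 0.3 to below 0.7 moderate; 0.7 and above strong) → moderate

Calculation: R² = 1 − (SS_res / SS_tot), where SS_res is the sum of squared residuals and SS_tot the total sum of squares.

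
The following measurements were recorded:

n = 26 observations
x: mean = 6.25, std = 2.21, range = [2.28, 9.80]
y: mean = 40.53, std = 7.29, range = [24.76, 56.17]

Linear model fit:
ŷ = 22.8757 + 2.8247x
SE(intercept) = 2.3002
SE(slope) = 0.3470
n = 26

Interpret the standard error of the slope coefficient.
SE(slope) = 0.3470 measures the uncertainty in the estimated slope. The coefficient is estimated precisely (SE/|β̂₁| = 12.3%).

SE(β̂₁) = 0.3470 says: if we drew many samples of n = 26 from the same population and refit each time, the fitted slopes would scatter with a standard deviation of roughly 0.3470 around the true β₁.

Relative precision:
- SE / |β̂₁| = 0.3470 / 2.8247 = 12.3%
- Rule of thumb (under 20%: precise; 20% to under 50%: moderately precise; 50% or more: imprecise) → precise

Link to interval estimation: a confidence interval for β₁ is β̂₁ ± t* × 0.3470, so SE sets the half-width per unit of t*.

What drives SE(β̂₁): wider spread of x values → smaller SE.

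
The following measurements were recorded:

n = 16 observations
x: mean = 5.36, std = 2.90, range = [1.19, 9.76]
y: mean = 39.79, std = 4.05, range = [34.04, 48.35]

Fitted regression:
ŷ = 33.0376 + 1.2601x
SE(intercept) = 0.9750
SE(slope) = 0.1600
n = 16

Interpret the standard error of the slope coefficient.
SE(β̂₁) = 0.1600 is the estimated standard deviation of the slope estimate across repeated samples; relative to β̂₁ = 1.2601 that is 12.7%, a precise estimate.

SE(β̂₁) = 0.1600 says: if we drew many samples of n = 16 from the same population and refit each time, the fitted slopes would scatter with a standard deviation of roughly 0.1600 around the true β₁.

Relative precision:
- SE / |β̂₁| = 0.1600 / 1.2601 = 12.7%
- Rule of thumb (under 20%: precise; 20% to under 50%: moderately precise; 50% or more: imprecise) → precise

Link to the t-test: t = β̂₁ / SE(β̂₁) = 1.2601 / 0.1600 = 7.8756, the statistic for H₀: β₁ = 0.

What drives SE(β̂₁): more residual scatter → larger SE; larger n (here n = 16) → smaller SE.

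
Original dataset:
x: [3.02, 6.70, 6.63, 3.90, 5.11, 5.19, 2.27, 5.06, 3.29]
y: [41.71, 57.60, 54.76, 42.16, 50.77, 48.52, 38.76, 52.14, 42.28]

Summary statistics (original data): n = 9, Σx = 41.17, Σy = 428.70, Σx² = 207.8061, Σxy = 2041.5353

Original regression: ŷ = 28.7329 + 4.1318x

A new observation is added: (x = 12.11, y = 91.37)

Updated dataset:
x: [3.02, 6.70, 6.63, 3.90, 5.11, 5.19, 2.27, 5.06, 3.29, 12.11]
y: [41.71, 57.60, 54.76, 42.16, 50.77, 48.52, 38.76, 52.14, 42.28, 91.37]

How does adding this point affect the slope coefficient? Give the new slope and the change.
Adding the point moves β₁ from 4.1318 to 5.3426, i.e. it increases by 1.2108 (+29.3%).

The new point has HIGH LEVERAGE: x = 12.11 is far from the original mean x̄ = 41.17/9 ≈ 4.57 (original range [2.27, 6.70]).

Step 1: Update the sums with the new point (n goes from 9 to 10)
Σx  = 41.17 + 12.11 = 53.28
Σy  = 428.70 + 91.37 = 520.07
Σx² = 207.8061 + 12.11² = 207.8061 + 146.6521 = 354.4582
Σxy = 2041.5353 + 12.11×91.37 = 2041.5353 + 1106.4907 = 3148.0260

Step 2: Recompute the slope with b₁ = (nΣxy − ΣxΣy) / (nΣx² − (Σx)²)
Numerator   = 10×3148.0260 − 53.28×520.07 = 31480.2600 − 27709.3296 = 3770.9304
Denominator = 10×354.4582 − 53.28² = 3544.5820 − 2838.7584 = 705.8236
b₁(new) = 3770.9304 / 705.8236 = 5.3426

(Same formula on the original sums: (9×2041.5353 − 41.17×428.70) / (9×207.8061 − 41.17²) = 724.2387 / 175.2860 = 4.1318, matching the given fit.)

Step 3: Change in slope
Δβ₁ = 5.3426 − 4.1318 = +1.2108
Relative change = +1.2108 / 4.1318 × 100% = +29.3%
→ the slope increases when the point is added.

Because the point sits above the extension of the original line at a high-leverage x, it tilts the fit up.
In practice: examine leverage (hᵢ) and Cook's distance rather than deleting it automatically.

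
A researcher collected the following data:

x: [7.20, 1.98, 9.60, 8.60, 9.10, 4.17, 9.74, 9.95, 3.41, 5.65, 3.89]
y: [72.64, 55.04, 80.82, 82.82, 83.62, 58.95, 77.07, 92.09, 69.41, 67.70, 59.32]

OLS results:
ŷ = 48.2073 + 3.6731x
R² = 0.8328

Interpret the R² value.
About 83.28% of the variability in y is accounted for by the regression on x (R² = 0.8328) — a strong linear fit.

R² = 1 − SS_res/SS_tot compares the residual scatter to the total scatter of y about its mean.

Here R² = 0.8328:
- Explained: 83.28% of the variation in y
- Unexplained (residual): 100% − 83.28% = 16.72%
- Rule of thumb (below 0.3 weak; 0.3 to below 0.7 moderate; 0.7 and above strong) → strong

Equivalently, for simple linear regression R² = r², so |r| = √0.8328 ≈ 0.9126.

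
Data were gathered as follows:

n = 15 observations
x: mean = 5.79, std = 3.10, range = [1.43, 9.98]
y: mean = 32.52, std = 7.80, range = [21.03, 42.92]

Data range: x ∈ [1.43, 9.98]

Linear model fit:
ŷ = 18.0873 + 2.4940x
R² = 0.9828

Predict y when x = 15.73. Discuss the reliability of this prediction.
ŷ = 57.3179, but this is extrapolation (above the data range [1.43, 9.98]) and may be unreliable.

Prediction calculation:
ŷ = 18.0873 + 2.4940 × 15.73
ŷ = 57.3179

Reliability:
- Data range: x ∈ [1.43, 9.98]
- Prediction point: x = 15.73 is 5.75 units above the observed range → this is EXTRAPOLATION, not interpolation

Why that matters here:
- R² describes fit only over the sampled x values; it says nothing about behaviour beyond them
- Real relationships often flatten, saturate, or turn nonlinear at extremes

The R² = 0.9828 only validates the fit within [1.43, 9.98]; treat ŷ = 57.3179 with caution.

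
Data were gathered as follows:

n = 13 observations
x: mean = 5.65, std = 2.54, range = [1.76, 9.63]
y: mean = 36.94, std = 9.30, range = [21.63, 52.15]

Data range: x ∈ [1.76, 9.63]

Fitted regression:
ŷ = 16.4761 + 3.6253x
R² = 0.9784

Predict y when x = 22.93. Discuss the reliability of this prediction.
ŷ = 99.6042, but this is extrapolation (above the data range [1.76, 9.63]) and may be unreliable.

Prediction calculation:
ŷ = 16.4761 + 3.6253 × 22.93
ŷ = 99.6042

Reliability:
- Data range: x ∈ [1.76, 9.63]
- Prediction point: x = 22.93 is 13.30 units above the observed range → this is EXTRAPOLATION, not interpolation

Why that matters here:
- There are no observations near this x to validate the fitted line there
- Real relationships often flatten, saturate, or turn nonlinear at extremes

The R² = 0.9784 only validates the fit within [1.76, 9.63]; treat ŷ = 99.6042 with caution.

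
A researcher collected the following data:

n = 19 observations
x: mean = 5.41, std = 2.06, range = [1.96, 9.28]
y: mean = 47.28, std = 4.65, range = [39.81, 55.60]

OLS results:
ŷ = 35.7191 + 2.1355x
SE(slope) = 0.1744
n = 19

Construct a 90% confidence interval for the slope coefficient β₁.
The 90% CI for β₁ is (1.8321, 2.4389)

Confidence interval for the slope:

The 90% CI for β₁ is: β̂₁ ± t*(α/2, n-2) × SE(β̂₁)

Step 1: Find critical t-value
- Confidence level = 0.9
- Degrees of freedom = n - 2 = 19 - 2 = 17
- t*(α/2, 17) = 1.7396

Step 2: Calculate margin of error
Margin = 1.7396 × 0.1744 = 0.3034

Step 3: Construct interval
CI = 2.1355 ± 0.3034
CI = (1.8321, 2.4389)

Interpretation: We are 90% confident that the true slope β₁ lies between 1.8321 and 2.4389.
Since 0 is outside the interval, a two-sided test at α = 0.10 would reject H₀: β₁ = 0.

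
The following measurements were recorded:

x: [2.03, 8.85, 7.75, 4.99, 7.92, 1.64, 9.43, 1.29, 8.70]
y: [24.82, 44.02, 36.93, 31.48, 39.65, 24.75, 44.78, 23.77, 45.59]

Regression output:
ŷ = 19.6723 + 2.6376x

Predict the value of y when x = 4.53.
ŷ = 31.6206

To predict y for x = 4.53, substitute into the regression equation:

ŷ = 19.6723 + 2.6376 × 4.53
ŷ = 19.6723 + 11.9483
ŷ = 31.6206

This is the fitted mean response at that x — an individual observation would come with a wider prediction interval.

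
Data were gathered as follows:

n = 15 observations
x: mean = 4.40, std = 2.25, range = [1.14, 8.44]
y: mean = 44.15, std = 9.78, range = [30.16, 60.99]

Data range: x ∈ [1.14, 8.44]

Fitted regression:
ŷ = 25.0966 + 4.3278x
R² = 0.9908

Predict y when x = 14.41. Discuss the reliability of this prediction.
ŷ = 87.4602, but this is extrapolation (above the data range [1.14, 8.44]) and may be unreliable.

Prediction calculation:
ŷ = 25.0966 + 4.3278 × 14.41
ŷ = 87.4602

Reliability:
- Data range: x ∈ [1.14, 8.44]
- Prediction point: x = 14.41 is 5.97 units above the observed range → this is EXTRAPOLATION, not interpolation

Why that matters here:
- The linear relationship may not hold outside the observed range
- R² describes fit only over the sampled x values; it says nothing about behaviour beyond them
- The standard error of prediction grows with (x − x̄)², and x = 14.41 is far from x̄ = 4.40

A defensible statement: 'if the linear trend continued to x = 14.41, y would be about 87.4602' — the premise is untested.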